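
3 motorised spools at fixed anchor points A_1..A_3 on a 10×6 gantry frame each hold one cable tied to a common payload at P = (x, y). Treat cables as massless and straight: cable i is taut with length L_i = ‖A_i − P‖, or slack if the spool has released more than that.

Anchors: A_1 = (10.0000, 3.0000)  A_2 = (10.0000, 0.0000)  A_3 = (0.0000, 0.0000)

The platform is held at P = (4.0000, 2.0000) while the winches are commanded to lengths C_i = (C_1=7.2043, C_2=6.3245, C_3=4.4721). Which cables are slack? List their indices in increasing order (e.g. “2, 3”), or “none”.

cable 1: √((6.0000)²+(1.0000)²)=6.0828, C_1=7.2043: slack
cable 2: √((6.0000)²+(-2.0000)²)=6.3246, C_2=6.3245: taut
cable 3: √((-4.0000)²+(-2.0000)²)=4.4721, C_3=4.4721: taut

1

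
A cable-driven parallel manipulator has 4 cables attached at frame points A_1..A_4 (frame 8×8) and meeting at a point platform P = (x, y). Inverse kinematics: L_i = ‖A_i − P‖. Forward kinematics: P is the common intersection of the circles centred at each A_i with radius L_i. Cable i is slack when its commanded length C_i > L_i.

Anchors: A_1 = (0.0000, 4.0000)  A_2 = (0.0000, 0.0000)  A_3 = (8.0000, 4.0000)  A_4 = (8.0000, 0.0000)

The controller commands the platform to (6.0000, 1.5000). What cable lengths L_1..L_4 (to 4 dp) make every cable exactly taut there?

L_1 = √((0.0000−6.0000)² + (4.0000−1.5000)²) = 6.5000
L_2 = √((0.0000−6.0000)² + (0.0000−1.5000)²) = 6.1847
L_3 = √((8.0000−6.0000)² + (4.0000−1.5000)²) = 3.2016
L_4 = √((8.0000−6.0000)² + (0.0000−1.5000)²) = 2.5000

(6.5000, 6.1847, 3.2016, 2.5000)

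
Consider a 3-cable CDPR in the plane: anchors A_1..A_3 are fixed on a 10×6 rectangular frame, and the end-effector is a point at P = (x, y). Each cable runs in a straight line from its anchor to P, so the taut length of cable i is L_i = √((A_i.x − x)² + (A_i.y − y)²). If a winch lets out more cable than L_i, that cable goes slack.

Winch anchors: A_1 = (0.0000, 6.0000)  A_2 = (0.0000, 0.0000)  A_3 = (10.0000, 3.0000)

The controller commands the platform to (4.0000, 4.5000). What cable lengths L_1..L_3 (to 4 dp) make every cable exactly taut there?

L_1: Δ = A_1−P = (-4.0000, 1.5000) → ‖Δ‖ = √18.2500 = 4.2720
L_2: Δ = A_2−P = (-4.0000, -4.5000) → ‖Δ‖ = √36.2500 = 6.0208
L_3: Δ = A_3−P = (6.0000, -1.5000) → ‖Δ‖ = √38.2500 = 6.1847

(4.2720, 6.0208, 6.1847)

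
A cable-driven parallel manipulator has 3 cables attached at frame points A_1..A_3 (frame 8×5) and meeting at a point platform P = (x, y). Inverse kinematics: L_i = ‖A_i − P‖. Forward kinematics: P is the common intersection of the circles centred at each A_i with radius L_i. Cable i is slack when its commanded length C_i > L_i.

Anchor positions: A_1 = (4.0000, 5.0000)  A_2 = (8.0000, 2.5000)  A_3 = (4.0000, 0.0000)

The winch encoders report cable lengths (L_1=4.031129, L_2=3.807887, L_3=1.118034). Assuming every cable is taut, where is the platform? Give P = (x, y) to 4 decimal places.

(4.5000, 1.0000)

circle eqns → linear via eq_j − eq_1; set c_j = A_j·A_j − L_j²
c_1 = 16.0000+25.0000−16.2500 = 24.7500
-8.0000·x + 5.0000·y = c_1−c_2 = -31.0000
0.0000·x + 10.0000·y = c_1−c_3 = 10.0000
solve first two rows → x=4.5000, y=1.0000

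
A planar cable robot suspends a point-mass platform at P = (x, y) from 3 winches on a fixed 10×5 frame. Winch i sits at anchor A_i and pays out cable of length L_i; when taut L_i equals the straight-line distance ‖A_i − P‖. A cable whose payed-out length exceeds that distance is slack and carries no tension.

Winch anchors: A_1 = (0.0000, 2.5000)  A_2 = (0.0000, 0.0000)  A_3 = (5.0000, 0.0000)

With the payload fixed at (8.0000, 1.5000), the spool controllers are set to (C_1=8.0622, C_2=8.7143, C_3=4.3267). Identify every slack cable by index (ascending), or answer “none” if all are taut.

cable 1: L_1 = ‖A_1−P‖ = 8.0623;  C_1 = 8.0622 → taut
cable 2: L_2 = ‖A_2−P‖ = 8.1394;  C_2 = 8.7143 → slack
cable 3: L_3 = ‖A_3−P‖ = 3.3541;  C_3 = 4.3267 → slack

2, 3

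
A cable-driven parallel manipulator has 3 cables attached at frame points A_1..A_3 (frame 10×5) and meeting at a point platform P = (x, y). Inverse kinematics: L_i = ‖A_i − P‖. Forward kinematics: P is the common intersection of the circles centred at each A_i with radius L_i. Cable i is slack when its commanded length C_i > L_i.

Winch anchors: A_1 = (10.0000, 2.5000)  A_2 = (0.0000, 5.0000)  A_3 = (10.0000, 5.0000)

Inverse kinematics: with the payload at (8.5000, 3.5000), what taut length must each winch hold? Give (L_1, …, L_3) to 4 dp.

L_1: Δ = A_1−P = (1.5000, -1.0000) → ‖Δ‖ = √3.2500 = 1.8028
L_2: Δ = A_2−P = (-8.5000, 1.5000) → ‖Δ‖ = √74.5000 = 8.6313
L_3: Δ = A_3−P = (1.5000, 1.5000) → ‖Δ‖ = √4.5000 = 2.1213

(1.8028, 8.6313, 2.1213)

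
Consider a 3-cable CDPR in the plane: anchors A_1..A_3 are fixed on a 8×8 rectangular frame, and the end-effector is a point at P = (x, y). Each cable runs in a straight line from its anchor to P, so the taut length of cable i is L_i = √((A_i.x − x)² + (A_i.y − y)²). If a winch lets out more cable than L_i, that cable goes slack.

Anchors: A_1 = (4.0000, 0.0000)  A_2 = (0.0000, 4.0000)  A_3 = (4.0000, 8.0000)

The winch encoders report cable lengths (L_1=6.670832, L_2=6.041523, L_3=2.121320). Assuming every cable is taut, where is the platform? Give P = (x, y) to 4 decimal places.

expand ‖A_i−P‖²=L_i² and subtract eq 1 (q_i ≔ ‖A_i‖²−L_i²)
q_1 = 16.0000+0.0000−44.5000 = -28.5000
eq1−eq2 → [8.0000  -8.0000]·P = -8.0000
eq1−eq3 → [0.0000  -16.0000]·P = -104.0000
2×2 solve → P = (5.5000, 6.5000)

(5.5000, 6.5000)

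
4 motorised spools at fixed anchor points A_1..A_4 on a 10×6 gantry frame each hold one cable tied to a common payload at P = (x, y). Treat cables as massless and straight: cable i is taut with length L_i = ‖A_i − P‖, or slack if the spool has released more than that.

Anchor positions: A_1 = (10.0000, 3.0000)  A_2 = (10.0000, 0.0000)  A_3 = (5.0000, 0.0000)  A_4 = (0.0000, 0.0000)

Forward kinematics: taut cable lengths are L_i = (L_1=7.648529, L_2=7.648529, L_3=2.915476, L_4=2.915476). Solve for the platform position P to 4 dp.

(2.5000, 1.5000)

each cable: (A_i−P)·(A_i−P) = L_i²; let k_i = ‖A_i‖²−L_i²
k_1 = 100.0000+9.0000−58.5000 = 50.5000
row 1: 0.0000x + 6.0000y = 9.0000  (k_2=41.5000)
row 2: 10.0000x + 6.0000y = 34.0000  (k_3=16.5000)
row 3: 20.0000x + 6.0000y = 59.0000  (k_4=-8.5000)
Cramer on rows 1–2 → x = 2.5000, y = 1.5000
check cable 4: ‖A_4−P‖² = 8.5000 ≈ L_4² = 8.5000 ✓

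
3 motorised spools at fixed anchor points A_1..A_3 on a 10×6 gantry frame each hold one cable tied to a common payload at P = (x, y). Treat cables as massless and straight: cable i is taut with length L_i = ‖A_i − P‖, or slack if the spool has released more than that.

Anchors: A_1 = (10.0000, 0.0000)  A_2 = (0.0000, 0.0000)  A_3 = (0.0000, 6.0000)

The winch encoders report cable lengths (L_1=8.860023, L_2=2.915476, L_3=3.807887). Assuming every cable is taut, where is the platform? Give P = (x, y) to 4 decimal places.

(1.5000, 2.5000)

each cable: (A_i−P)·(A_i−P) = L_i²; let k_i = ‖A_i‖²−L_i²
k_1 = 100.0000+0.0000−78.5000 = 21.5000
row 1: 20.0000x + 0.0000y = 30.0000  (k_2=-8.5000)
row 2: 20.0000x − 12.0000y = 0.0000  (k_3=21.5000)
Cramer on rows 1–2 → x = 1.5000, y = 2.5000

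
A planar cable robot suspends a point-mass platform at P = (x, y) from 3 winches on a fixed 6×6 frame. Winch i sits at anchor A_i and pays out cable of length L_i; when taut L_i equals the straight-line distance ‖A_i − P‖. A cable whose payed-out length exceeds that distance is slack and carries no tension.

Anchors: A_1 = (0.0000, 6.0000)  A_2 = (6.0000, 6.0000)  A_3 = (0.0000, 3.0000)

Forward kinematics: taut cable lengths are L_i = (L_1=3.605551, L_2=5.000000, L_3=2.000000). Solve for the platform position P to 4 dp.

(2.0000, 3.0000)

expand ‖A_i−P‖²=L_i² and subtract eq 1 (c_i ≔ ‖A_i‖²−L_i²)
c_1 = 0.0000+36.0000−13.0000 = 23.0000
eq1−eq2 → [-12.0000  0.0000]·P = -24.0000
eq1−eq3 → [0.0000  6.0000]·P = 18.0000
2×2 solve → P = (2.0000, 3.0000)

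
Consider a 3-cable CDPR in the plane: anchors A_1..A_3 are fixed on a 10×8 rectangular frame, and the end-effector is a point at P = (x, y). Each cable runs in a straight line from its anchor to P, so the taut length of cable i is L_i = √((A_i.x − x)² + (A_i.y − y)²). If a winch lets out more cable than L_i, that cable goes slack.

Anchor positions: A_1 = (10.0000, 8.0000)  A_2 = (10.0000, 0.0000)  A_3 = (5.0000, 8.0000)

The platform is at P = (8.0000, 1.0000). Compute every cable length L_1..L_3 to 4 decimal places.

(7.2801, 2.2361, 7.6158)

L_1 = √((10.0000−8.0000)² + (8.0000−1.0000)²) = 7.2801
L_2 = √((10.0000−8.0000)² + (0.0000−1.0000)²) = 2.2361
L_3 = √((5.0000−8.0000)² + (8.0000−1.0000)²) = 7.6158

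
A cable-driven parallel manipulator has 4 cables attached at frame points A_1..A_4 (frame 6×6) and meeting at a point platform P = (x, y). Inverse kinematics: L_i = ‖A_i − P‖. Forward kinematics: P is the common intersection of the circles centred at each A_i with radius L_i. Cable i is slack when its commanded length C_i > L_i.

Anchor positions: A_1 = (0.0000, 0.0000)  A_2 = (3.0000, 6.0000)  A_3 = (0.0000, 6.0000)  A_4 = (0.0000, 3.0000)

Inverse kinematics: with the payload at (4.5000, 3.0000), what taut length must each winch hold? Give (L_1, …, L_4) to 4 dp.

(5.4083, 3.3541, 5.4083, 4.5000)

L_1: Δ = A_1−P = (-4.5000, -3.0000) → ‖Δ‖ = √29.2500 = 5.4083
L_2: Δ = A_2−P = (-1.5000, 3.0000) → ‖Δ‖ = √11.2500 = 3.3541
L_3: Δ = A_3−P = (-4.5000, 3.0000) → ‖Δ‖ = √29.2500 = 5.4083
L_4: Δ = A_4−P = (-4.5000, 0.0000) → ‖Δ‖ = √20.2500 = 4.5000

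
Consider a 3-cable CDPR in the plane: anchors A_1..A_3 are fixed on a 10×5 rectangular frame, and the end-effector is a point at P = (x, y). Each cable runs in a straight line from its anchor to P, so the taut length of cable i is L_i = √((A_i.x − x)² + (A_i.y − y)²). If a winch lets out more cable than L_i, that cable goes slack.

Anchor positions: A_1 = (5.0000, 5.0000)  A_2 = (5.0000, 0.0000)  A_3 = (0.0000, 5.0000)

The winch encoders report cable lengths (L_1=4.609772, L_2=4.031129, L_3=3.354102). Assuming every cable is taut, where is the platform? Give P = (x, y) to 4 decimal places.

expand ‖A_i−P‖²=L_i² and subtract eq 1 (q_i ≔ ‖A_i‖²−L_i²)
q_1 = 25.0000+25.0000−21.2500 = 28.7500
eq1−eq2 → [0.0000  10.0000]·P = 20.0000
eq1−eq3 → [10.0000  0.0000]·P = 15.0000
2×2 solve → P = (1.5000, 2.0000)

(1.5000, 2.0000)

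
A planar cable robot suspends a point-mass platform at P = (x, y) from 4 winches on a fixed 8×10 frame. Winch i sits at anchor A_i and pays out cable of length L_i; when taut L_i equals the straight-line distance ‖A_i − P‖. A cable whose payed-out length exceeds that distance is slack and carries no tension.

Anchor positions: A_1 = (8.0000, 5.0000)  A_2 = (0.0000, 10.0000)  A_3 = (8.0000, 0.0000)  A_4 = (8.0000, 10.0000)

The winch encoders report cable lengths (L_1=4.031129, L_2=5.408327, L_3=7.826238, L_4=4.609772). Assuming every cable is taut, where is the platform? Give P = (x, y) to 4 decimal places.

each cable: (A_i−P)·(A_i−P) = L_i²; let c_i = ‖A_i‖²−L_i²
c_1 = 64.0000+25.0000−16.2500 = 72.7500
row 1: 16.0000x − 10.0000y = 2.0000  (c_2=70.7500)
row 2: 0.0000x + 10.0000y = 70.0000  (c_3=2.7500)
row 3: 0.0000x − 10.0000y = -70.0000  (c_4=142.7500)
Cramer on rows 1–2 → x = 4.5000, y = 7.0000
check cable 4: ‖A_4−P‖² = 21.2500 ≈ L_4² = 21.2500 ✓

(4.5000, 7.0000)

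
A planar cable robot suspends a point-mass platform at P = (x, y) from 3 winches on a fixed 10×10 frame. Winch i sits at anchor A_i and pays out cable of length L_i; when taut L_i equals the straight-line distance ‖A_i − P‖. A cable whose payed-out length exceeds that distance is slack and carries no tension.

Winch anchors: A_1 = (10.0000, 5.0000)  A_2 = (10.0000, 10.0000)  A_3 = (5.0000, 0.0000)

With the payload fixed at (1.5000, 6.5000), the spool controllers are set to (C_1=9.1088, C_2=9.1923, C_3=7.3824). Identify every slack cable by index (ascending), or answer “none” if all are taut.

1

i=1: geometric 8.6313 vs commanded 9.1088 ⇒ slack
i=2: geometric 9.1924 vs commanded 9.1923 ⇒ taut
i=3: geometric 7.3824 vs commanded 7.3824 ⇒ taut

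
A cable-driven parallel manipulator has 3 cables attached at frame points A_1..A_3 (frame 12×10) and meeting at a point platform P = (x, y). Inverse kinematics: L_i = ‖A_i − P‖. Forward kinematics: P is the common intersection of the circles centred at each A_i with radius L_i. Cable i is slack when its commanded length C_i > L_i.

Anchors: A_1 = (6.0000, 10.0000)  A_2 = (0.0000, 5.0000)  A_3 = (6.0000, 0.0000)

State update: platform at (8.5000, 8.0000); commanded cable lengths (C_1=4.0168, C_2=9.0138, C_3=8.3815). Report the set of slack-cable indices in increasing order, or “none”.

cable 1: √((-2.5000)²+(2.0000)²)=3.2016, C_1=4.0168: slack
cable 2: √((-8.5000)²+(-3.0000)²)=9.0139, C_2=9.0138: taut
cable 3: √((-2.5000)²+(-8.0000)²)=8.3815, C_3=8.3815: taut

1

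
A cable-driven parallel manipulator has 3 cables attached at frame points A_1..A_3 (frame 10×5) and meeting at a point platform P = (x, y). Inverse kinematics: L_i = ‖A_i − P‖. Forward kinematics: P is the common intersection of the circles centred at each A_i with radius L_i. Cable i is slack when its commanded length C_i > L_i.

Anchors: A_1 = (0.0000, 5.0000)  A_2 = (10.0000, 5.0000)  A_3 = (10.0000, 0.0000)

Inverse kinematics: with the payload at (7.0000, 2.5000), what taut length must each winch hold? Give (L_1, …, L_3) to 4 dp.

L_1 = √((0.0000−7.0000)² + (5.0000−2.5000)²) = 7.4330
L_2 = √((10.0000−7.0000)² + (5.0000−2.5000)²) = 3.9051
L_3 = √((10.0000−7.0000)² + (0.0000−2.5000)²) = 3.9051

(7.4330, 3.9051, 3.9051)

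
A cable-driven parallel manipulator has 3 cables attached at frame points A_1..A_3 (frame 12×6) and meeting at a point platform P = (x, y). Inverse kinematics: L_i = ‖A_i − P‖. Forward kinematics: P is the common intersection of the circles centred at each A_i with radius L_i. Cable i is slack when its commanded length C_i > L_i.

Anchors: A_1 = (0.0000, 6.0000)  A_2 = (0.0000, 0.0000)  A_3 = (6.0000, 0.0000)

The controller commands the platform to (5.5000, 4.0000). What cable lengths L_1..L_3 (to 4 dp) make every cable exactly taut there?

cable 1: Δx=-5.5000, Δy=2.0000; L_1 = √(Δx²+Δy²) = 5.8523
cable 2: Δx=-5.5000, Δy=-4.0000; L_2 = √(Δx²+Δy²) = 6.8007
cable 3: Δx=0.5000, Δy=-4.0000; L_3 = √(Δx²+Δy²) = 4.0311

(5.8523, 6.8007, 4.0311)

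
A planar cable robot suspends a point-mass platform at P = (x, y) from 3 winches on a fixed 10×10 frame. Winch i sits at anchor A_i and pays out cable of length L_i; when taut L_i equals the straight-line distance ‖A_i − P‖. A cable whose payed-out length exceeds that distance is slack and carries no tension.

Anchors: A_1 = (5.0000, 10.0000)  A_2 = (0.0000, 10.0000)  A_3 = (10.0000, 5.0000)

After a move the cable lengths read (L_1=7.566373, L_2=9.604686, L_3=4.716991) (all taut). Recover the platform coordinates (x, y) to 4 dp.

(6.0000, 2.5000)

each cable: (A_i−P)·(A_i−P) = L_i²; let q_i = ‖A_i‖²−L_i²
q_1 = 25.0000+100.0000−57.2500 = 67.7500
row 1: 10.0000x + 0.0000y = 60.0000  (q_2=7.7500)
row 2: -10.0000x + 10.0000y = -35.0000  (q_3=102.7500)
Cramer on rows 1–2 → x = 6.0000, y = 2.5000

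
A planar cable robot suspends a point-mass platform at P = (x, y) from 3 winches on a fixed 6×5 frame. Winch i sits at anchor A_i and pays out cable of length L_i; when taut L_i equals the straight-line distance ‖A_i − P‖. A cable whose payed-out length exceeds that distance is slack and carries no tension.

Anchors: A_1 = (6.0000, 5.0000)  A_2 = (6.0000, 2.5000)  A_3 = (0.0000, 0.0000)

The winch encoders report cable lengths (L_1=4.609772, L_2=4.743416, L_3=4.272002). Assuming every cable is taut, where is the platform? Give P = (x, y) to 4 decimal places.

circle eqns → linear via eq_j − eq_1; set k_j = A_j·A_j − L_j²
k_1 = 36.0000+25.0000−21.2500 = 39.7500
0.0000·x + 5.0000·y = k_1−k_2 = 20.0000
12.0000·x + 10.0000·y = k_1−k_3 = 58.0000
solve first two rows → x=1.5000, y=4.0000

(1.5000, 4.0000)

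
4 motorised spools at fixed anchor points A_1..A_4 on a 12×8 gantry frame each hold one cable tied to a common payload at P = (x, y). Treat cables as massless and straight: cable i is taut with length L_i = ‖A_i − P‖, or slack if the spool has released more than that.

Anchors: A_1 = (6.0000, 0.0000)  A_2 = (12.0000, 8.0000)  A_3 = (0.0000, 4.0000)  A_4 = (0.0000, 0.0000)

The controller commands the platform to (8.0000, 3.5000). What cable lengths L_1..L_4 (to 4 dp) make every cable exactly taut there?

(4.0311, 6.0208, 8.0156, 8.7321)

L_1 = √((6.0000−8.0000)² + (0.0000−3.5000)²) = 4.0311
L_2 = √((12.0000−8.0000)² + (8.0000−3.5000)²) = 6.0208
L_3 = √((0.0000−8.0000)² + (4.0000−3.5000)²) = 8.0156
L_4 = √((0.0000−8.0000)² + (0.0000−3.5000)²) = 8.7321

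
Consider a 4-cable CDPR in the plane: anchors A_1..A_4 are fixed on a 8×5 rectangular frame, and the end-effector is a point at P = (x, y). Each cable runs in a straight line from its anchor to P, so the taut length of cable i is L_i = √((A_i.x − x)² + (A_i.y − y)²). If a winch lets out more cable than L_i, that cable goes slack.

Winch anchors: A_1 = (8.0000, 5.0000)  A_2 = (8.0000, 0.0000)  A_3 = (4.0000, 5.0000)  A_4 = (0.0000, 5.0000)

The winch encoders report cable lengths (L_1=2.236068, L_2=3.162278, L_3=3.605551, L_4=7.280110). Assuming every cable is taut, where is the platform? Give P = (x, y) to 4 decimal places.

circle eqns → linear via eq_j − eq_1; set k_j = A_j·A_j − L_j²
k_1 = 64.0000+25.0000−5.0000 = 84.0000
0.0000·x + 10.0000·y = k_1−k_2 = 30.0000
8.0000·x + 0.0000·y = k_1−k_3 = 56.0000
16.0000·x + 0.0000·y = k_1−k_4 = 112.0000
solve first two rows → x=7.0000, y=3.0000
check cable 4: ‖A_4−P‖² = 53.0000 ≈ L_4² = 53.0000 ✓

(7.0000, 3.0000)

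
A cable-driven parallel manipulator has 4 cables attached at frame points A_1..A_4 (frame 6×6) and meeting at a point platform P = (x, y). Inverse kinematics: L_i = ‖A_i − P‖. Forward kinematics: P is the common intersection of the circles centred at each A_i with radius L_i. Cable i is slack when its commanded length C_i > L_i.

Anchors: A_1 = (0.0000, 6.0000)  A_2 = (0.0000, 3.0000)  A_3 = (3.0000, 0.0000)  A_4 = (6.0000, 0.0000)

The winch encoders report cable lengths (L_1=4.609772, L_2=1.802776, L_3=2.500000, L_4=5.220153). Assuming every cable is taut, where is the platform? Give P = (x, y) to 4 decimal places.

(1.0000, 1.5000)

expand ‖A_i−P‖²=L_i² and subtract eq 1 (k_i ≔ ‖A_i‖²−L_i²)
k_1 = 0.0000+36.0000−21.2500 = 14.7500
eq1−eq2 → [0.0000  6.0000]·P = 9.0000
eq1−eq3 → [-6.0000  12.0000]·P = 12.0000
eq1−eq4 → [-12.0000  12.0000]·P = 6.0000
2×2 solve → P = (1.0000, 1.5000)
check cable 4: ‖A_4−P‖² = 27.2500 ≈ L_4² = 27.2500 ✓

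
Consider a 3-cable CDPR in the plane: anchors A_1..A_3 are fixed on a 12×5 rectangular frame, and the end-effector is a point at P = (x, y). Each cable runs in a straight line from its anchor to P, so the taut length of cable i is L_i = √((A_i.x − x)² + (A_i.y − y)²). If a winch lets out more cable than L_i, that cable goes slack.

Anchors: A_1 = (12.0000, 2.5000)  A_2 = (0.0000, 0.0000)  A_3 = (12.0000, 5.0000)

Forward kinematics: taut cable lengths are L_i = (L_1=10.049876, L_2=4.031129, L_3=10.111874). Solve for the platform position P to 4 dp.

(2.0000, 3.5000)

each cable: (A_i−P)·(A_i−P) = L_i²; let c_i = ‖A_i‖²−L_i²
c_1 = 144.0000+6.2500−101.0000 = 49.2500
row 1: 24.0000x + 5.0000y = 65.5000  (c_2=-16.2500)
row 2: 0.0000x − 5.0000y = -17.5000  (c_3=66.7500)
Cramer on rows 1–2 → x = 2.0000, y = 3.5000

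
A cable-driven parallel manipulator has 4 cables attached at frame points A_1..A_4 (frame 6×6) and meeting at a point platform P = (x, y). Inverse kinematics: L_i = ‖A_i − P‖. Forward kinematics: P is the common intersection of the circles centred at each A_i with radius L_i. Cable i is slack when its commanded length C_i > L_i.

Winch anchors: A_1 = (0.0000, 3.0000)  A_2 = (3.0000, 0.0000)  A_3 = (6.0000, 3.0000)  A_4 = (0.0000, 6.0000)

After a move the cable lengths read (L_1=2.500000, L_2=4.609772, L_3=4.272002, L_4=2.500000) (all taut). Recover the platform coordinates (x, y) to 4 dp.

each cable: (A_i−P)·(A_i−P) = L_i²; let k_i = ‖A_i‖²−L_i²
k_1 = 0.0000+9.0000−6.2500 = 2.7500
row 1: -6.0000x + 6.0000y = 15.0000  (k_2=-12.2500)
row 2: -12.0000x + 0.0000y = -24.0000  (k_3=26.7500)
row 3: 0.0000x − 6.0000y = -27.0000  (k_4=29.7500)
Cramer on rows 1–2 → x = 2.0000, y = 4.5000
check cable 4: ‖A_4−P‖² = 6.2500 ≈ L_4² = 6.2500 ✓

(2.0000, 4.5000)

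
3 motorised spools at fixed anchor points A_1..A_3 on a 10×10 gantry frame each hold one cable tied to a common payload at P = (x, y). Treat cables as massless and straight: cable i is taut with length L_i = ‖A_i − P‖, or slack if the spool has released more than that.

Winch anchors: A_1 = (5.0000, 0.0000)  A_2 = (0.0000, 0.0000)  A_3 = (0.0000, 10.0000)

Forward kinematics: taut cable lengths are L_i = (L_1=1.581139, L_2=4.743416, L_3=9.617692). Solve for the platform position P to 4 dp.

each cable: (A_i−P)·(A_i−P) = L_i²; let c_i = ‖A_i‖²−L_i²
c_1 = 25.0000+0.0000−2.5000 = 22.5000
row 1: 10.0000x + 0.0000y = 45.0000  (c_2=-22.5000)
row 2: 10.0000x − 20.0000y = 15.0000  (c_3=7.5000)
Cramer on rows 1–2 → x = 4.5000, y = 1.5000

(4.5000, 1.5000)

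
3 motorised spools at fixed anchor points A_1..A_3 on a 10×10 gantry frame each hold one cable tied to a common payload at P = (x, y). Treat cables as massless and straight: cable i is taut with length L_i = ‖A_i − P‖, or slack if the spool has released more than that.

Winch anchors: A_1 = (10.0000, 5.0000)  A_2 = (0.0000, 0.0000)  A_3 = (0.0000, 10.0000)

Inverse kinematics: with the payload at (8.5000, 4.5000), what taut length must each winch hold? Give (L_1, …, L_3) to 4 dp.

L_1: Δ = A_1−P = (1.5000, 0.5000) → ‖Δ‖ = √2.5000 = 1.5811
L_2: Δ = A_2−P = (-8.5000, -4.5000) → ‖Δ‖ = √92.5000 = 9.6177
L_3: Δ = A_3−P = (-8.5000, 5.5000) → ‖Δ‖ = √102.5000 = 10.1242

(1.5811, 9.6177, 10.1242)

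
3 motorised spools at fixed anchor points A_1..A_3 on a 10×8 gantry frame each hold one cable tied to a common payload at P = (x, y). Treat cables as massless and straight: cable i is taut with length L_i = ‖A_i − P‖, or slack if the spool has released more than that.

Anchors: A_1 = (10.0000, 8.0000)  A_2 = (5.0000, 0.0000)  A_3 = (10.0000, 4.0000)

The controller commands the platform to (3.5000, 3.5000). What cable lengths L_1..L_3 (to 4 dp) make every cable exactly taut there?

cable 1: Δx=6.5000, Δy=4.5000; L_1 = √(Δx²+Δy²) = 7.9057
cable 2: Δx=1.5000, Δy=-3.5000; L_2 = √(Δx²+Δy²) = 3.8079
cable 3: Δx=6.5000, Δy=0.5000; L_3 = √(Δx²+Δy²) = 6.5192

(7.9057, 3.8079, 6.5192)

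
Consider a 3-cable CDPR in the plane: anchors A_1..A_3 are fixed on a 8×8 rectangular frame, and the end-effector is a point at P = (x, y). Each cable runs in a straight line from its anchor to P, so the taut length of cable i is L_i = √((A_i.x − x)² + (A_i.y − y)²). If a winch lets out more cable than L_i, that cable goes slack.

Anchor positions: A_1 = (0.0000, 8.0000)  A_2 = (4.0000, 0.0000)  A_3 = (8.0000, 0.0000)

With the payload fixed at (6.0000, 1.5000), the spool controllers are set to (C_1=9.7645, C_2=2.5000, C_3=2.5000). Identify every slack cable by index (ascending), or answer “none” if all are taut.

i=1: geometric 8.8459 vs commanded 9.7645 ⇒ slack
i=2: geometric 2.5000 vs commanded 2.5000 ⇒ taut
i=3: geometric 2.5000 vs commanded 2.5000 ⇒ taut

1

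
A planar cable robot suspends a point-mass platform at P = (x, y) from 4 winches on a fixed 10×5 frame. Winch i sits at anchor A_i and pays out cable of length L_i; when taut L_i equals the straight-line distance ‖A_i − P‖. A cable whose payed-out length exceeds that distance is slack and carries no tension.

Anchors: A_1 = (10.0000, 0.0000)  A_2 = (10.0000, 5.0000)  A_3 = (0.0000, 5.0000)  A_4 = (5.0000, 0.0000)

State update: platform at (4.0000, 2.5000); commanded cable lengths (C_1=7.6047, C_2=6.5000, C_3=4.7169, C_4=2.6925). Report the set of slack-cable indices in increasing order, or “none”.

1

i=1: geometric 6.5000 vs commanded 7.6047 ⇒ slack
i=2: geometric 6.5000 vs commanded 6.5000 ⇒ taut
i=3: geometric 4.7170 vs commanded 4.7169 ⇒ taut
i=4: geometric 2.6926 vs commanded 2.6925 ⇒ taut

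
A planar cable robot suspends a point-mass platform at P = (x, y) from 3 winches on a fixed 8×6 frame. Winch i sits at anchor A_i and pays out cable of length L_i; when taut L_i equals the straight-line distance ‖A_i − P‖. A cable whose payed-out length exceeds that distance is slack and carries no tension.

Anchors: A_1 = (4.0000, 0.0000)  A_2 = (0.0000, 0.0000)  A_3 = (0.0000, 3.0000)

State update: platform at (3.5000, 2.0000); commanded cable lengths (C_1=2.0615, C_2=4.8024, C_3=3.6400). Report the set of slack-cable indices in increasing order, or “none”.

cable 1: √((0.5000)²+(-2.0000)²)=2.0616, C_1=2.0615: taut
cable 2: √((-3.5000)²+(-2.0000)²)=4.0311, C_2=4.8024: slack
cable 3: √((-3.5000)²+(1.0000)²)=3.6401, C_3=3.6400: taut

2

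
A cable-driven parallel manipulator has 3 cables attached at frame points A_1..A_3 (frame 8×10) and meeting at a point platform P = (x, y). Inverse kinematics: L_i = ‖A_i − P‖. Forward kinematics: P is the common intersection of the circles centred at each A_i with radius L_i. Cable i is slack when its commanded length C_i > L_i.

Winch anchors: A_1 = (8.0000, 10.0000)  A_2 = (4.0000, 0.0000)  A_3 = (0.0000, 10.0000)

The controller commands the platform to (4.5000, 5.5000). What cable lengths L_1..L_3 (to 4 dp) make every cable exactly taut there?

(5.7009, 5.5227, 6.3640)

cable 1: Δx=3.5000, Δy=4.5000; L_1 = √(Δx²+Δy²) = 5.7009
cable 2: Δx=-0.5000, Δy=-5.5000; L_2 = √(Δx²+Δy²) = 5.5227
cable 3: Δx=-4.5000, Δy=4.5000; L_3 = √(Δx²+Δy²) = 6.3640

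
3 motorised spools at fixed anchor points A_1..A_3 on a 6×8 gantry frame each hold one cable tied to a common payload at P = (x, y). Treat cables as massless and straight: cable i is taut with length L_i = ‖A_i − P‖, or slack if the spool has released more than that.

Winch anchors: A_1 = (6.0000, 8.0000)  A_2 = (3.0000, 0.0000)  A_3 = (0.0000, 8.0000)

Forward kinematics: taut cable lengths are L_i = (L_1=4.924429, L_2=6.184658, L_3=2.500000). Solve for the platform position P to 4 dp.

expand ‖A_i−P‖²=L_i² and subtract eq 1 (c_i ≔ ‖A_i‖²−L_i²)
c_1 = 36.0000+64.0000−24.2500 = 75.7500
eq1−eq2 → [6.0000  16.0000]·P = 105.0000
eq1−eq3 → [12.0000  0.0000]·P = 18.0000
2×2 solve → P = (1.5000, 6.0000)

(1.5000, 6.0000)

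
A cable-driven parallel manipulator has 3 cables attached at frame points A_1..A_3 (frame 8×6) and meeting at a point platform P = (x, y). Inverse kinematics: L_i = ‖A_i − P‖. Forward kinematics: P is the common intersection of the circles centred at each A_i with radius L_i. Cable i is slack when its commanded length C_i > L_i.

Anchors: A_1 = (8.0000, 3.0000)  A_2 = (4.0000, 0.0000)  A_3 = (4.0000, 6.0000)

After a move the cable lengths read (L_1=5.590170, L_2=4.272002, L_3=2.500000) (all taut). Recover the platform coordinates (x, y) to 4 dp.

(2.5000, 4.0000)

circle eqns → linear via eq_j − eq_1; set k_j = A_j·A_j − L_j²
k_1 = 64.0000+9.0000−31.2500 = 41.7500
8.0000·x + 6.0000·y = k_1−k_2 = 44.0000
8.0000·x − 6.0000·y = k_1−k_3 = -4.0000
solve first two rows → x=2.5000, y=4.0000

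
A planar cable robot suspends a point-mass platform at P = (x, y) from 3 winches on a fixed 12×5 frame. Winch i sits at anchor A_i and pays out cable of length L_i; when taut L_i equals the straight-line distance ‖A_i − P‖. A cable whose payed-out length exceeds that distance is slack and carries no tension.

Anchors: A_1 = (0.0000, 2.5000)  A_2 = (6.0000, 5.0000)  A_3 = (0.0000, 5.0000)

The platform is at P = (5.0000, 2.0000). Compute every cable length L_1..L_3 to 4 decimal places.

(5.0249, 3.1623, 5.8310)

L_1: Δ = A_1−P = (-5.0000, 0.5000) → ‖Δ‖ = √25.2500 = 5.0249
L_2: Δ = A_2−P = (1.0000, 3.0000) → ‖Δ‖ = √10.0000 = 3.1623
L_3: Δ = A_3−P = (-5.0000, 3.0000) → ‖Δ‖ = √34.0000 = 5.8310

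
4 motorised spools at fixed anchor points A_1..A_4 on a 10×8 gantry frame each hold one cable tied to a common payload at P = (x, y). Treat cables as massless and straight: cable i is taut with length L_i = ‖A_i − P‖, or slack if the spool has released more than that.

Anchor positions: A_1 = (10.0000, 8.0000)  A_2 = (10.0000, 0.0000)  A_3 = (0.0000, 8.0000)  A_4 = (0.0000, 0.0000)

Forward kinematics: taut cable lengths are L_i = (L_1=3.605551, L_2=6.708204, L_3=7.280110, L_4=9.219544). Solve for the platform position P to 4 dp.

(7.0000, 6.0000)

circle eqns → linear via eq_j − eq_1; set k_j = A_j·A_j − L_j²
k_1 = 100.0000+64.0000−13.0000 = 151.0000
0.0000·x + 16.0000·y = k_1−k_2 = 96.0000
20.0000·x + 0.0000·y = k_1−k_3 = 140.0000
20.0000·x + 16.0000·y = k_1−k_4 = 236.0000
solve first two rows → x=7.0000, y=6.0000
check cable 4: ‖A_4−P‖² = 85.0000 ≈ L_4² = 85.0000 ✓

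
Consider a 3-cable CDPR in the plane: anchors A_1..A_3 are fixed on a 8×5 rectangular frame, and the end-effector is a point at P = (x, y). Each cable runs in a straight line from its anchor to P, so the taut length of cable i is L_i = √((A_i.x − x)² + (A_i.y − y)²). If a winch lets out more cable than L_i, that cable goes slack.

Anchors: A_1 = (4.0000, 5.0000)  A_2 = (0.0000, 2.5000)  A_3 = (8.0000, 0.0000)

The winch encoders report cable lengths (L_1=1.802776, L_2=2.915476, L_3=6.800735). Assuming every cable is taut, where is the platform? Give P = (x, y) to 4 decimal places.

expand ‖A_i−P‖²=L_i² and subtract eq 1 (k_i ≔ ‖A_i‖²−L_i²)
k_1 = 16.0000+25.0000−3.2500 = 37.7500
eq1−eq2 → [8.0000  5.0000]·P = 40.0000
eq1−eq3 → [-8.0000  10.0000]·P = 20.0000
2×2 solve → P = (2.5000, 4.0000)

(2.5000, 4.0000)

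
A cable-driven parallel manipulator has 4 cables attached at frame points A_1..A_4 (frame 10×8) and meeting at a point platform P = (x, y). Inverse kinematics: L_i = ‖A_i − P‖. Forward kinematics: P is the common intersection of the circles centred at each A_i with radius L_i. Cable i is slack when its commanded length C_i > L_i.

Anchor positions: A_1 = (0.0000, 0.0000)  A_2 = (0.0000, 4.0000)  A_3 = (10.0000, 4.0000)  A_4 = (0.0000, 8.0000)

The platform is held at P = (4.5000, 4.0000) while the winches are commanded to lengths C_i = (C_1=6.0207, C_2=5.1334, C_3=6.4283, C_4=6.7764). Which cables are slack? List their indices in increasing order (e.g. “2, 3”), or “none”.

i=1: geometric 6.0208 vs commanded 6.0207 ⇒ taut
i=2: geometric 4.5000 vs commanded 5.1334 ⇒ slack
i=3: geometric 5.5000 vs commanded 6.4283 ⇒ slack
i=4: geometric 6.0208 vs commanded 6.7764 ⇒ slack

2, 3, 4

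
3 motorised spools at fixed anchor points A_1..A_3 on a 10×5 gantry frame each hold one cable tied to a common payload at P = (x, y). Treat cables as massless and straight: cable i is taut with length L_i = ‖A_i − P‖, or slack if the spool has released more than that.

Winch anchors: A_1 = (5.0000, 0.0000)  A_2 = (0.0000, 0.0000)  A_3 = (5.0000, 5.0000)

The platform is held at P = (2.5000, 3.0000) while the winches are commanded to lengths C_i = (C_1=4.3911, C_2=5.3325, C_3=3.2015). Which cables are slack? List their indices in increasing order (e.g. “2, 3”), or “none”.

1, 2

cable 1: √((2.5000)²+(-3.0000)²)=3.9051, C_1=4.3911: slack
cable 2: √((-2.5000)²+(-3.0000)²)=3.9051, C_2=5.3325: slack
cable 3: √((2.5000)²+(2.0000)²)=3.2016, C_3=3.2015: taut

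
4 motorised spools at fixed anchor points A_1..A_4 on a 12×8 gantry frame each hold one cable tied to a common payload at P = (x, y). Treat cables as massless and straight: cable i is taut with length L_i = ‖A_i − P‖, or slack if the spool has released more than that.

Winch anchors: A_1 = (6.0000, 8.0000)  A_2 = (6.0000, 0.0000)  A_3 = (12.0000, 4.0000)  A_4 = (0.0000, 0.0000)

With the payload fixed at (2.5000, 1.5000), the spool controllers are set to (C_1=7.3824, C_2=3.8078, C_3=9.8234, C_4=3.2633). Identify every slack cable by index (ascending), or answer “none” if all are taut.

4

i=1: geometric 7.3824 vs commanded 7.3824 ⇒ taut
i=2: geometric 3.8079 vs commanded 3.8078 ⇒ taut
i=3: geometric 9.8234 vs commanded 9.8234 ⇒ taut
i=4: geometric 2.9155 vs commanded 3.2633 ⇒ slack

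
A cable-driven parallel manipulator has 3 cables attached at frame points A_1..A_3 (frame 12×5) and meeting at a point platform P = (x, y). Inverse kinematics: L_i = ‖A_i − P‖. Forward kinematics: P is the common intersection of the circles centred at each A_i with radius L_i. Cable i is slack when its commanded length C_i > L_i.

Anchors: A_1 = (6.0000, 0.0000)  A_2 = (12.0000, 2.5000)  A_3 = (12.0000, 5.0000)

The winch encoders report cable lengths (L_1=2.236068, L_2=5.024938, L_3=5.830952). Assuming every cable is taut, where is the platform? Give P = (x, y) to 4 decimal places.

circle eqns → linear via eq_j − eq_1; set k_j = A_j·A_j − L_j²
k_1 = 36.0000+0.0000−5.0000 = 31.0000
-12.0000·x − 5.0000·y = k_1−k_2 = -94.0000
-12.0000·x − 10.0000·y = k_1−k_3 = -104.0000
solve first two rows → x=7.0000, y=2.0000

(7.0000, 2.0000)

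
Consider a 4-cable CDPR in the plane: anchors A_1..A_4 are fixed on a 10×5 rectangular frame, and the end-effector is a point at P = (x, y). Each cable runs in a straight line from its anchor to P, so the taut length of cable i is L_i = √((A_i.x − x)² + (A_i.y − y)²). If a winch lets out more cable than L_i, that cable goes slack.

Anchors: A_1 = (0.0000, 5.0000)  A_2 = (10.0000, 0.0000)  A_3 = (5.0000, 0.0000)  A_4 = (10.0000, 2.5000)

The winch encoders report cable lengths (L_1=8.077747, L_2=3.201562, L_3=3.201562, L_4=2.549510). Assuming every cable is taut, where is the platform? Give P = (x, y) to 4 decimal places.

expand ‖A_i−P‖²=L_i² and subtract eq 1 (k_i ≔ ‖A_i‖²−L_i²)
k_1 = 0.0000+25.0000−65.2500 = -40.2500
eq1−eq2 → [-20.0000  10.0000]·P = -130.0000
eq1−eq3 → [-10.0000  10.0000]·P = -55.0000
eq1−eq4 → [-20.0000  5.0000]·P = -140.0000
2×2 solve → P = (7.5000, 2.0000)
check cable 4: ‖A_4−P‖² = 6.5000 ≈ L_4² = 6.5000 ✓

(7.5000, 2.0000)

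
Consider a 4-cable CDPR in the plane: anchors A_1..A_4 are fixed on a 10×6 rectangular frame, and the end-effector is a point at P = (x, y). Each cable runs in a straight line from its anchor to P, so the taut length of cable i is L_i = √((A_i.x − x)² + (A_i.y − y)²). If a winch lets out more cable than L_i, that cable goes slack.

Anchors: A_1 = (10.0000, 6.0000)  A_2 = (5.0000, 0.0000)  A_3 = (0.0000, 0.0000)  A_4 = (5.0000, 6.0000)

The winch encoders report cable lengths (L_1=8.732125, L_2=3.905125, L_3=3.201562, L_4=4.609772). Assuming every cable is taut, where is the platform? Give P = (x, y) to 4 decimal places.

(2.0000, 2.5000)

circle eqns → linear via eq_j − eq_1; set q_j = A_j·A_j − L_j²
q_1 = 100.0000+36.0000−76.2500 = 59.7500
10.0000·x + 12.0000·y = q_1−q_2 = 50.0000
20.0000·x + 12.0000·y = q_1−q_3 = 70.0000
10.0000·x + 0.0000·y = q_1−q_4 = 20.0000
solve first two rows → x=2.0000, y=2.5000
check cable 4: ‖A_4−P‖² = 21.2500 ≈ L_4² = 21.2500 ✓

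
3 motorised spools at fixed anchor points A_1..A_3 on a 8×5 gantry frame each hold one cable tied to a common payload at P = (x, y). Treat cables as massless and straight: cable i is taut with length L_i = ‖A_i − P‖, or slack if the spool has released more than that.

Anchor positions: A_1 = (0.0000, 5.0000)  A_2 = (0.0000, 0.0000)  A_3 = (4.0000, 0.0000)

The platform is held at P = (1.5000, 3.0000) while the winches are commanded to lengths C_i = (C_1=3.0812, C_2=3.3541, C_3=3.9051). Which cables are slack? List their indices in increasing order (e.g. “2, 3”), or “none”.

1

cable 1: L_1 = ‖A_1−P‖ = 2.5000;  C_1 = 3.0812 → slack
cable 2: L_2 = ‖A_2−P‖ = 3.3541;  C_2 = 3.3541 → taut
cable 3: L_3 = ‖A_3−P‖ = 3.9051;  C_3 = 3.9051 → taut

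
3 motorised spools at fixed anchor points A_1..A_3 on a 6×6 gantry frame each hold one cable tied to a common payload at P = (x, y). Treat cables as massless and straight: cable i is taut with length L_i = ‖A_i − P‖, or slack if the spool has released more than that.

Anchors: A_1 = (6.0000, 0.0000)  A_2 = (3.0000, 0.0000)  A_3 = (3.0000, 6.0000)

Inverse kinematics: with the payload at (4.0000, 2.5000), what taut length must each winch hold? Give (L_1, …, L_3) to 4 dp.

(3.2016, 2.6926, 3.6401)

L_1: Δ = A_1−P = (2.0000, -2.5000) → ‖Δ‖ = √10.2500 = 3.2016
L_2: Δ = A_2−P = (-1.0000, -2.5000) → ‖Δ‖ = √7.2500 = 2.6926
L_3: Δ = A_3−P = (-1.0000, 3.5000) → ‖Δ‖ = √13.2500 = 3.6401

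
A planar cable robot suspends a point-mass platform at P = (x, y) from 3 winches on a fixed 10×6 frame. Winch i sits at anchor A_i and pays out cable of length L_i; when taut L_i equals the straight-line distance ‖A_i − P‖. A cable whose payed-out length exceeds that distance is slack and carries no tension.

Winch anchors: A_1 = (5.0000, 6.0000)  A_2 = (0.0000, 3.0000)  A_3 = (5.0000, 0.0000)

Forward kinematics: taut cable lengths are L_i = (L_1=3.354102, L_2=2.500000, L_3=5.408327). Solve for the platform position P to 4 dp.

(2.0000, 4.5000)

expand ‖A_i−P‖²=L_i² and subtract eq 1 (q_i ≔ ‖A_i‖²−L_i²)
q_1 = 25.0000+36.0000−11.2500 = 49.7500
eq1−eq2 → [10.0000  6.0000]·P = 47.0000
eq1−eq3 → [0.0000  12.0000]·P = 54.0000
2×2 solve → P = (2.0000, 4.5000)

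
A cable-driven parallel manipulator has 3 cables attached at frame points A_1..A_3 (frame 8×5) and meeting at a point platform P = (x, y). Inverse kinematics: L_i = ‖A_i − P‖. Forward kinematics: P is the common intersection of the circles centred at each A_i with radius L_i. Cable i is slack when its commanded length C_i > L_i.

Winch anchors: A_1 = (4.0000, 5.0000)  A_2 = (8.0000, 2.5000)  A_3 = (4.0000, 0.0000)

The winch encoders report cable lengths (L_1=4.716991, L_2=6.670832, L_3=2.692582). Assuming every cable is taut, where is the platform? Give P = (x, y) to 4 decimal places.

circle eqns → linear via eq_j − eq_1; set q_j = A_j·A_j − L_j²
q_1 = 16.0000+25.0000−22.2500 = 18.7500
-8.0000·x + 5.0000·y = q_1−q_2 = -7.0000
0.0000·x + 10.0000·y = q_1−q_3 = 10.0000
solve first two rows → x=1.5000, y=1.0000

(1.5000, 1.0000)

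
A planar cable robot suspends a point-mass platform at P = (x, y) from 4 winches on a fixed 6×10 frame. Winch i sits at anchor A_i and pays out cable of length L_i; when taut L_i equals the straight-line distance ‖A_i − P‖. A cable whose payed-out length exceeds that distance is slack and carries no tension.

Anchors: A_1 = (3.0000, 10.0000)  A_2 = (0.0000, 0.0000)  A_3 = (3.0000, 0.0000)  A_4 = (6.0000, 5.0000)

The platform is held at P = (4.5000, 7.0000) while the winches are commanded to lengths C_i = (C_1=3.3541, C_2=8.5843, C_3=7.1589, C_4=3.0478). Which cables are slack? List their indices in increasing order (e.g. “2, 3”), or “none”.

2, 4

cable 1: L_1 = ‖A_1−P‖ = 3.3541;  C_1 = 3.3541 → taut
cable 2: L_2 = ‖A_2−P‖ = 8.3217;  C_2 = 8.5843 → slack
cable 3: L_3 = ‖A_3−P‖ = 7.1589;  C_3 = 7.1589 → taut
cable 4: L_4 = ‖A_4−P‖ = 2.5000;  C_4 = 3.0478 → slack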